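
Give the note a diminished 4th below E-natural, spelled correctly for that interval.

E down a perfect fourth is B, so the target letter is B.
From E, a diminished fourth is 4 semitones down: B#.

B#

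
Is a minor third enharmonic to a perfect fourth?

A minor third spans 3 semitones; a perfect fourth spans 5.
The spans differ, so they are not enharmonic equivalents.

No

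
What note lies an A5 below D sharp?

A fifth below D lands on the letter G.
An augmented fifth spans 8 semitones, so D# moves to pitch class 7. On the letter G that is G.

G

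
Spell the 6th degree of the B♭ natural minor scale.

Gb

Degree 6 takes the letter 5 steps above B, which is G.
In natural minor, degree 6 sits 8 semitones above the tonic. Bb + 8 semitones is pitch class 6, spelled on G as Gb.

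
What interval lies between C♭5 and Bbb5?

Counting letters C–D–E–F–G–A–B gives a seventh.
Cb→Bbb = 10 semitones, 1 narrower than the major seventh (11), so minor.

minor seventh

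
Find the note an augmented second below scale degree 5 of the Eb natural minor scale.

Scale degree 5 of Eb natural minor is Bb.
An augmented second (3 semitones) below Bb lands on the letter A, giving Abb.

Abb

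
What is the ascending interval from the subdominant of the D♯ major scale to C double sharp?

The subdominant of D# major is G#.
G# up to C##: letters G→C make it a fourth; 6 semitones makes it augmented.

augmented fourth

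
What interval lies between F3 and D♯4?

augmented sixth

Counting letters F–G–A–B–C–D gives a sixth.
F→D# = 10 semitones, 1 wider than the major sixth (9), so augmented.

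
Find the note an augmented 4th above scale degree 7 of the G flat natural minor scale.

Scale degree 7 of Gb natural minor is Fb.
An augmented fourth (6 semitones) above Fb lands on the letter B, giving Bb.

Bb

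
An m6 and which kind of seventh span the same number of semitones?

doubly diminished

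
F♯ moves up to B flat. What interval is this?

Counting letters F–G–A–B gives a fourth.
F#→Bb = 4 semitones, 1 narrower than the perfect fourth (5), so diminished.

diminished fourth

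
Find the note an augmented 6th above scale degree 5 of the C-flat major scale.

E

Scale degree 5 of Cb major is Gb.
An augmented sixth (10 semitones) above Gb lands on the letter E, giving E.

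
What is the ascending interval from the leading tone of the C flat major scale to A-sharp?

The leading tone of Cb major is Bb.
Bb up to A#: letters B→A make it a seventh; 12 semitones makes it augmented.

augmented seventh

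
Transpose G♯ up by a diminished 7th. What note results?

F

A seventh above G lands on the letter F.
A diminished seventh spans 9 semitones, so G# moves to pitch class 5. On the letter F that is F.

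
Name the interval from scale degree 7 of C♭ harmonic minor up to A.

major seventh

Scale degree 7 of Cb harmonic minor is Bb.
Bb up to A: letters B→A make it a seventh; 11 semitones makes it major.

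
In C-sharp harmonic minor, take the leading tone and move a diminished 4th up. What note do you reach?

E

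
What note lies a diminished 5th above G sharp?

D

G up a perfect fifth is D, so the target letter is D.
From G#, a diminished fifth is 6 semitones up: D.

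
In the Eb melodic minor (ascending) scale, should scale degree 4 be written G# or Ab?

Ab

Each scale degree takes a distinct letter name. Degree 4 of a scale on E must use the letter A.
Ab and G# are enharmonically the same pitch, but only Ab uses the letter A, so it is the correct spelling here.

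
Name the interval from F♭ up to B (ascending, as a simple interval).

doubly augmented fourth

Counting letters F–G–A–B gives a fourth.
Fb→B = 7 semitones, 2 wider than the perfect fourth (5), so doubly augmented.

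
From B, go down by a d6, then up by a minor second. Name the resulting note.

E#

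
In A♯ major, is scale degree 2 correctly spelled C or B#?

Each scale degree takes a distinct letter name. Degree 2 of a scale on A must use the letter B.
B# and C are enharmonically the same pitch, but only B# uses the letter B, so it is the correct spelling here.

B#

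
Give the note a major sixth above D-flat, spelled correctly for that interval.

Bb

D up a major sixth is B, so the target letter is B.
From Db, a major sixth is 9 semitones up: Bb.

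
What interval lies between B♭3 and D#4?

The letter names run B→D, a span of 2 letter steps, so the interval is some kind of third.
Bb to D# is 5 semitones. A major third is 4, so 5 makes it augmented.

augmented third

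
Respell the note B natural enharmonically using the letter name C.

Cb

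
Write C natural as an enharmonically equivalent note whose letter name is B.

Plain B sits 1 semitone below C, so on the letter B the same pitch needs a sharp: B#.

B#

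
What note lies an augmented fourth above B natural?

E#

A fourth above B lands on the letter E.
An augmented fourth spans 6 semitones, so B moves to pitch class 5. On the letter E that is E#.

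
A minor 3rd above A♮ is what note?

C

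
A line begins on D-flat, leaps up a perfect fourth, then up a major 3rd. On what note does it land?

A perfect fourth up from Db is Gb (letter G, 5 semitones up).
A major third up from Gb is Bb (letter B, 4 semitones up).

Bb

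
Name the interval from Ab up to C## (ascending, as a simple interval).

doubly augmented third

The letter names run A→C, a span of 2 letter steps, so the interval is some kind of third.
Ab to C## is 6 semitones. A major third is 4, so 6 makes it doubly augmented.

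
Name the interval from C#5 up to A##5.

augmented sixth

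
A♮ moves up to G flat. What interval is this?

diminished seventh

Counting letters A–B–C–D–E–F–G gives a seventh.
A→Gb = 9 semitones, 2 narrower than the major seventh (11), so diminished.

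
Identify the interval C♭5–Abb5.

The letter names run C→A, a span of 5 letter steps, so the interval is some kind of sixth.
Cb to Abb is 8 semitones. A major sixth is 9, so 8 makes it minor.

minor sixth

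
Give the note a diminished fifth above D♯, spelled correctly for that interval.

A

A fifth above D lands on the letter A.
A diminished fifth spans 6 semitones, so D# moves to pitch class 9. On the letter A that is A.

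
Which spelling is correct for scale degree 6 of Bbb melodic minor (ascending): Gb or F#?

Gb

Each scale degree takes a distinct letter name. Degree 6 of a scale on B must use the letter G.
Gb and F# are enharmonically the same pitch, but only Gb uses the letter G, so it is the correct spelling here.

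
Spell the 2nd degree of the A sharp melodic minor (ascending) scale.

B#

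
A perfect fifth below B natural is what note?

B down a perfect fifth is E, so the target letter is E.
From B, a perfect fifth is 7 semitones down: E.

E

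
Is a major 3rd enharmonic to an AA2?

Yes

A major third spans 4 semitones; a doubly augmented second spans 4.
They are enharmonically equivalent.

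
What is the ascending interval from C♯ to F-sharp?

Counting letters C–D–E–F gives a fourth.
C#→F# = 5 semitones, exactly the perfect fourth.

perfect fourth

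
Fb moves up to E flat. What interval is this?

The letter names run F→E, a span of 6 letter steps, so the interval is some kind of seventh.
Fb to Eb is 11 semitones. A major seventh is 11, so 11 makes it major.

major seventh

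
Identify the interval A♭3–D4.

The letter names run A→D, a span of 3 letter steps, so the interval is some kind of fourth.
Ab to D is 6 semitones. A perfect fourth is 5, so 6 makes it augmented.

augmented fourth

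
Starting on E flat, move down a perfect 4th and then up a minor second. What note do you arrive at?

A perfect fourth down from Eb is Bb (letter B, 5 semitones down).
A minor second up from Bb is Cb (letter C, 1 semitone up).

Cb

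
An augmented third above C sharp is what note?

E##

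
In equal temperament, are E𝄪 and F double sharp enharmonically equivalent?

No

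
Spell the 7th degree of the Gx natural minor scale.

The G## natural minor scale runs G## A## B# C## D## E# F##.
Degree 7 is F##.

F##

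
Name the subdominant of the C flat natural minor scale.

Degree 4 takes the letter 3 steps above C, which is F.
In natural minor, degree 4 sits 5 semitones above the tonic. Cb + 5 semitones is pitch class 4, spelled on F as Fb.

Fb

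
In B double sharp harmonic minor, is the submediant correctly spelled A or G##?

G##

Each scale degree takes a distinct letter name. Degree 6 of a scale on B must use the letter G.
G## and A are enharmonically the same pitch, but only G## uses the letter G, so it is the correct spelling here.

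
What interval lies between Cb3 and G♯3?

doubly augmented fifth

Counting letters C–D–E–F–G gives a fifth.
Cb→G# = 9 semitones, 2 wider than the perfect fifth (7), so doubly augmented.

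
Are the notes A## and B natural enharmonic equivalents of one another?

A## = pitch class 11 and B = pitch class 11 — the same pitch class, so they are enharmonic equivalents.

Yes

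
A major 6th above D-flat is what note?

Bb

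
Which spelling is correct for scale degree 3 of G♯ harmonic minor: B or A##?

Each scale degree takes a distinct letter name. Degree 3 of a scale on G must use the letter B.
B and A## are enharmonically the same pitch, but only B uses the letter B, so it is the correct spelling here.

B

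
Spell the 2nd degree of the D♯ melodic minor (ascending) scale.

E#

The D# melodic minor (ascending) scale runs D# E# F# G# A# B# C##.
Degree 2 is E#.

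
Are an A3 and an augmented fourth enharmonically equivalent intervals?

No

An augmented third spans 5 semitones; an augmented fourth spans 6.
The spans differ, so they are not enharmonic equivalents.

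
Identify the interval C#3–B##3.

The letter names run C→B, a span of 6 letter steps, so the interval is some kind of seventh.
C# to B## is 12 semitones. A major seventh is 11, so 12 makes it augmented.

augmented seventh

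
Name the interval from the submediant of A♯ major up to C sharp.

The submediant of A# major is F##.
F## up to C#: letters F→C make it a fifth; 6 semitones makes it diminished.

diminished fifth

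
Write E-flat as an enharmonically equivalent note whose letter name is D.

D#

Eb is pitch class 3. The letter D alone is pitch class 2.
To reach pitch class 3 from D requires an offset of +1 semitone, i.e. sharp: D#.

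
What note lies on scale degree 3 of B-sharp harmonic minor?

D#

Degree 3 takes the letter 2 steps above B, which is D.
In harmonic minor, degree 3 sits 3 semitones above the tonic. B# + 3 semitones is pitch class 3, spelled on D as D#.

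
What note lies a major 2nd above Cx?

D##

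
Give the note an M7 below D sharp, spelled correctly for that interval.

E

D down a major seventh is Eb, so the target letter is E.
From D#, a major seventh is 11 semitones down: E.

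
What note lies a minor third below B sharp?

A third below B lands on the letter G.
A minor third spans 3 semitones, so B# moves to pitch class 9. On the letter G that is G##.

G##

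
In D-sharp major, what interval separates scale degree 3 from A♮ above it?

diminished third

Scale degree 3 of D# major is F##.
F## up to A: letters F→A make it a third; 2 semitones makes it diminished.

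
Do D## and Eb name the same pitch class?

No

D## is pitch class 4; Eb is pitch class 3.
The pitch classes differ (4 vs. 3), so they are not enharmonic equivalents.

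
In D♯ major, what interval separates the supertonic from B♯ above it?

The supertonic of D# major is E#.
E# up to B#: letters E→B make it a fifth; 7 semitones makes it perfect.

perfect fifth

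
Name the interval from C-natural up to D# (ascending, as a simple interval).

augmented second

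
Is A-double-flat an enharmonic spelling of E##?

Abb is pitch class 7; E## is pitch class 6.
The pitch classes differ (7 vs. 6), so they are not enharmonic equivalents.

No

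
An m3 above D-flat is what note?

Fb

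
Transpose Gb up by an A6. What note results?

E

G up a major sixth is E, so the target letter is E.
From Gb, an augmented sixth is 10 semitones up: E.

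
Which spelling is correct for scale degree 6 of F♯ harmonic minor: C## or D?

Each scale degree takes a distinct letter name. Degree 6 of a scale on F must use the letter D.
D and C## are enharmonically the same pitch, but only D uses the letter D, so it is the correct spelling here.

D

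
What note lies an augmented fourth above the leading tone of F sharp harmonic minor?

The leading tone of F# harmonic minor is E#.
An augmented fourth (6 semitones) above E# lands on the letter A, giving A##.

A##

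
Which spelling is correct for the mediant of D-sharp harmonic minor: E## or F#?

Each scale degree takes a distinct letter name. Degree 3 of a scale on D must use the letter F.
F# and E## are enharmonically the same pitch, but only F# uses the letter F, so it is the correct spelling here.

F#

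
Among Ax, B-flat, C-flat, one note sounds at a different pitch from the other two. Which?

In 12-tone equal temperament, enharmonic equivalents share a pitch class. A## is pitch class 11; Bb is pitch class 10; Cb is pitch class 11.
A## and Cb share pitch class 11, while Bb is pitch class 10.

Bb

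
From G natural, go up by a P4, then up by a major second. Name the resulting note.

D

A perfect fourth up from G is C (letter C, 5 semitones up).
A major second up from C is D (letter D, 2 semitones up).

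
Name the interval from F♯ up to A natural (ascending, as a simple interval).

Counting letters F–G–A gives a third.
F#→A = 3 semitones, 1 narrower than the major third (4), so minor.

minor third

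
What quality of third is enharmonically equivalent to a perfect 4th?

A perfect fourth spans 5 semitones.
A third spanning 5 semitones is augmented (the major third is 4).

augmented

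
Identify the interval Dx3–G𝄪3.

perfect fourth

Counting letters D–E–F–G gives a fourth.
D##→G## = 5 semitones, exactly the perfect fourth.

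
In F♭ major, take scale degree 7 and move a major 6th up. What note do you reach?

C

Scale degree 7 of Fb major is Eb.
A major sixth (9 semitones) above Eb lands on the letter C, giving C.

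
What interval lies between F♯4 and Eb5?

The letter names run F→E, a span of 6 letter steps, so the interval is some kind of seventh.
F# to Eb is 9 semitones. A major seventh is 11, so 9 makes it diminished.

diminished seventh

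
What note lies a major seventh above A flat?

G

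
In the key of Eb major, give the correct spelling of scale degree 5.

Degree 5 takes the letter 4 steps above E, which is B.
In major, degree 5 sits 7 semitones above the tonic. Eb + 7 semitones is pitch class 10, spelled on B as Bb.

Bb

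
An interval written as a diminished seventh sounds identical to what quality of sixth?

A diminished seventh spans 9 semitones.
A sixth spanning 9 semitones is major (the major sixth is 9).

major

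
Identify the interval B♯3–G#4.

Counting letters B–C–D–E–F–G gives a sixth.
B#→G# = 8 semitones, 1 narrower than the major sixth (9), so minor.

minor sixth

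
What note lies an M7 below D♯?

E

D down a major seventh is Eb, so the target letter is E.
From D#, a major seventh is 11 semitones down: E.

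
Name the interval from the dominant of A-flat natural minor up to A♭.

The dominant of Ab natural minor is Eb.
Eb up to Ab: letters E→A make it a fourth; 5 semitones makes it perfect.

perfect fourth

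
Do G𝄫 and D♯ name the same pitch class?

No

Gbb is pitch class 5; D# is pitch class 3.
The pitch classes differ (5 vs. 3), so they are not enharmonic equivalents.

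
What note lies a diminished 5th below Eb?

A fifth below E lands on the letter A.
A diminished fifth spans 6 semitones, so Eb moves to pitch class 9. On the letter A that is A.

A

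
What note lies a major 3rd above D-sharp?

D up a major third is F#, so the target letter is F.
From D#, a major third is 4 semitones up: F##.

F##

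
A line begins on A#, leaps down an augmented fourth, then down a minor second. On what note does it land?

D#

An augmented fourth down from A# is E (letter E, 6 semitones down).
A minor second down from E is D# (letter D, 1 semitone down).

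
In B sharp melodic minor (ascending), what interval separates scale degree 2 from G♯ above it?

Scale degree 2 of B# melodic minor (ascending) is C##.
C## up to G#: letters C→G make it a fifth; 6 semitones makes it diminished.

diminished fifth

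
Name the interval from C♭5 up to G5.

Counting letters C–D–E–F–G gives a fifth.
Cb→G = 8 semitones, 1 wider than the perfect fifth (7), so augmented.

augmented fifth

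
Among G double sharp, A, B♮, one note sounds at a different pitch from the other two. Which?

B

In 12-tone equal temperament, enharmonic equivalents share a pitch class. G## is pitch class 9; A is pitch class 9; B is pitch class 11.
G## and A share pitch class 9, while B is pitch class 11.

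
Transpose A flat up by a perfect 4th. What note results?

Db

A up a perfect fourth is D, so the target letter is D.
From Ab, a perfect fourth is 5 semitones up: Db.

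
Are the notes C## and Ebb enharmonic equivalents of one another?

Yes

C## is pitch class 2; Ebb is pitch class 2.
All spellings map to pitch class 2, so they are enharmonically equivalent.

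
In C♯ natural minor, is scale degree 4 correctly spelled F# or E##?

Each scale degree takes a distinct letter name. Degree 4 of a scale on C must use the letter F.
F# and E## are enharmonically the same pitch, but only F# uses the letter F, so it is the correct spelling here.

F#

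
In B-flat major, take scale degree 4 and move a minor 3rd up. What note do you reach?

Scale degree 4 of Bb major is Eb.
A minor third (3 semitones) above Eb lands on the letter G, giving Gb.

Gb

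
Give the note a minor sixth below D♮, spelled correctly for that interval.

F#

A sixth below D lands on the letter F.
A minor sixth spans 8 semitones, so D moves to pitch class 6. On the letter F that is F#.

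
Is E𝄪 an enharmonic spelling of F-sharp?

Yes

E## = pitch class 6 and F# = pitch class 6 — the same pitch class, so they are enharmonic equivalents.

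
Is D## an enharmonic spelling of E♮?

D## is pitch class 4; E is pitch class 4.
All spellings map to pitch class 4, so they are enharmonically equivalent.

Yes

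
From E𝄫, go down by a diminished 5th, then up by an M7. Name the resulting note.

G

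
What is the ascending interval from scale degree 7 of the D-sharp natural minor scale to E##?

augmented third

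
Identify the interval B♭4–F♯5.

Counting letters B–C–D–E–F gives a fifth.
Bb→F# = 8 semitones, 1 wider than the perfect fifth (7), so augmented.

augmented fifth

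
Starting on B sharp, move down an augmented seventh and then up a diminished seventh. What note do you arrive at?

An augmented seventh down from B# is C (letter C, 12 semitones down).
A diminished seventh up from C is Bbb (letter B, 9 semitones up).

Bbb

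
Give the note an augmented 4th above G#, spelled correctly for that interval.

C##

A fourth above G lands on the letter C.
An augmented fourth spans 6 semitones, so G# moves to pitch class 2. On the letter C that is C##.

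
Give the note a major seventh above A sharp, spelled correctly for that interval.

A seventh above A lands on the letter G.
A major seventh spans 11 semitones, so A# moves to pitch class 9. On the letter G that is G##.

G##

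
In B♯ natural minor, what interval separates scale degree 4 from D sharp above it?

minor seventh

Scale degree 4 of B# natural minor is E#.
E# up to D#: letters E→D make it a seventh; 10 semitones makes it minor.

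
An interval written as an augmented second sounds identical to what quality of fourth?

doubly diminished

An augmented second spans 3 semitones.
A fourth spanning 3 semitones is doubly diminished (the perfect fourth is 5).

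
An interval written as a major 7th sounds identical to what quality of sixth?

doubly augmented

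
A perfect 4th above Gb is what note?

Cb

G up a perfect fourth is C, so the target letter is C.
From Gb, a perfect fourth is 5 semitones up: Cb.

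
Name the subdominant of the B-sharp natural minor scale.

The B# natural minor scale runs B# C## D# E# F## G# A#.
Degree 4 is E#.

E#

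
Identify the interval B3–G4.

minor sixth

The letter names run B→G, a span of 5 letter steps, so the interval is some kind of sixth.
B to G is 8 semitones. A major sixth is 9, so 8 makes it minor.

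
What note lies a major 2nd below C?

Bb

A second below C lands on the letter B.
A major second spans 2 semitones, so C moves to pitch class 10. On the letter B that is Bb.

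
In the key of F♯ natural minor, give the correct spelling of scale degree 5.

The F# natural minor scale runs F# G# A B C# D E.
Degree 5 is C#.

C#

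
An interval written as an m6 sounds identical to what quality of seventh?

A minor sixth spans 8 semitones.
A seventh spanning 8 semitones is doubly diminished (the major seventh is 11).

doubly diminished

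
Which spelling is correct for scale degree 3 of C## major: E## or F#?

E##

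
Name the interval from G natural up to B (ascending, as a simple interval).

Counting letters G–A–B gives a third.
G→B = 4 semitones, exactly the major third.

major third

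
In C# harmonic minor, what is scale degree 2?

D#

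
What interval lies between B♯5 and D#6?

Counting letters B–C–D gives a third.
B#→D# = 3 semitones, 1 narrower than the major third (4), so minor.

minor third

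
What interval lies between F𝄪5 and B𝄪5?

augmented fourth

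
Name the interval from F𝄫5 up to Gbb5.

major second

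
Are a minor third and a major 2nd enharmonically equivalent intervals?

No

A minor third spans 3 semitones; a major second spans 2.
The spans differ, so they are not enharmonic equivalents.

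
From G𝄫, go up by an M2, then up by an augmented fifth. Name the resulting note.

Eb

A major second up from Gbb is Abb (letter A, 2 semitones up).
An augmented fifth up from Abb is Eb (letter E, 8 semitones up).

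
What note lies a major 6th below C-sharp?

A sixth below C lands on the letter E.
A major sixth spans 9 semitones, so C# moves to pitch class 4. On the letter E that is E.

E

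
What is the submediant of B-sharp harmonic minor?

The B# harmonic minor scale runs B# C## D# E# F## G# A##.
Degree 6 is G#.

G#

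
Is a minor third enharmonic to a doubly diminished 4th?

Yes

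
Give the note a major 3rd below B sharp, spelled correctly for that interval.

G#

B down a major third is G, so the target letter is G.
From B#, a major third is 4 semitones down: G#.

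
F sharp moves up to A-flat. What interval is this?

diminished third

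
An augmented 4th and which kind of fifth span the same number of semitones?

diminished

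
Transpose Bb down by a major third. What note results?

B down a major third is G, so the target letter is G.
From Bb, a major third is 4 semitones down: Gb.

Gb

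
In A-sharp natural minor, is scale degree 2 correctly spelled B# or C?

Each scale degree takes a distinct letter name. Degree 2 of a scale on A must use the letter B.
B# and C are enharmonically the same pitch, but only B# uses the letter B, so it is the correct spelling here.

B#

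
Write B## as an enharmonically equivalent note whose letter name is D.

Db

Plain D sits 1 semitone above B##, so on the letter D the same pitch needs a flat: Db.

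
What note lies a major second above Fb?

A second above F lands on the letter G.
A major second spans 2 semitones, so Fb moves to pitch class 6. On the letter G that is Gb.

Gb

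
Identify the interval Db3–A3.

augmented fifth

The letter names run D→A, a span of 4 letter steps, so the interval is some kind of fifth.
Db to A is 8 semitones. A perfect fifth is 7, so 8 makes it augmented.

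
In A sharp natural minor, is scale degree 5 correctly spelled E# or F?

Each scale degree takes a distinct letter name. Degree 5 of a scale on A must use the letter E.
E# and F are enharmonically the same pitch, but only E# uses the letter E, so it is the correct spelling here.

E#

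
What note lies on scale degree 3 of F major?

A

The F major scale runs F G A Bb C D E.
Degree 3 is A.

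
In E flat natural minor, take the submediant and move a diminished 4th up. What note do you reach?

Fbb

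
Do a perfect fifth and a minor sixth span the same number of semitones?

No

A perfect fifth spans 7 semitones; a minor sixth spans 8.
The spans differ, so they are not enharmonic equivalents.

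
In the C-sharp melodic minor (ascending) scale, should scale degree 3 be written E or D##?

Each scale degree takes a distinct letter name. Degree 3 of a scale on C must use the letter E.
E and D## are enharmonically the same pitch, but only E uses the letter E, so it is the correct spelling here.

E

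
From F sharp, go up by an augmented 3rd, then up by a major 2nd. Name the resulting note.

An augmented third up from F# is A## (letter A, 5 semitones up).
A major second up from A## is B## (letter B, 2 semitones up).

B##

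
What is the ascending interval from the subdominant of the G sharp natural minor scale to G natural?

The subdominant of G# natural minor is C#.
C# up to G: letters C→G make it a fifth; 6 semitones makes it diminished.

diminished fifth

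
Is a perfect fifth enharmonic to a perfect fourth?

A perfect fifth spans 7 semitones; a perfect fourth spans 5.
The spans differ, so they are not enharmonic equivalents.

No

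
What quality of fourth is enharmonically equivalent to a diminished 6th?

doubly augmented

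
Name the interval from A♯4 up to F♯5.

The letter names run A→F, a span of 5 letter steps, so the interval is some kind of sixth.
A# to F# is 8 semitones. A major sixth is 9, so 8 makes it minor.

minor sixth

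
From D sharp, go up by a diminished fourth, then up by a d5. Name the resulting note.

Db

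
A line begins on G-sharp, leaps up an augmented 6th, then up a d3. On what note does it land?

An augmented sixth up from G# is E## (letter E, 10 semitones up).
A diminished third up from E## is G# (letter G, 2 semitones up).

G#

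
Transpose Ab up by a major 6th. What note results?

F

A sixth above A lands on the letter F.
A major sixth spans 9 semitones, so Ab moves to pitch class 5. On the letter F that is F.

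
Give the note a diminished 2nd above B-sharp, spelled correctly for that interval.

C

B up a major second is C#, so the target letter is C.
From B#, a diminished second is 0 semitones up: C.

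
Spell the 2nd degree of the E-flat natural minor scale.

F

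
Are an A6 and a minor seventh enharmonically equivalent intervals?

Yes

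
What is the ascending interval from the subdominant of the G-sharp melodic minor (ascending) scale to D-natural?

minor second

The subdominant of G# melodic minor (ascending) is C#.
C# up to D: letters C→D make it a second; 1 semitone makes it minor.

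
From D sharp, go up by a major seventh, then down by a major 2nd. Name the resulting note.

B#

A major seventh up from D# is C## (letter C, 11 semitones up).
A major second down from C## is B# (letter B, 2 semitones down).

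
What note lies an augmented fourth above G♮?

C#

G up a perfect fourth is C, so the target letter is C.
From G, an augmented fourth is 6 semitones up: C#.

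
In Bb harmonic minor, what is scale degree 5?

F

The Bb harmonic minor scale runs Bb C Db Eb F Gb A.
Degree 5 is F.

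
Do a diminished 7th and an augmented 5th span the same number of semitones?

A diminished seventh spans 9 semitones; an augmented fifth spans 8.
The spans differ, so they are not enharmonic equivalents.

No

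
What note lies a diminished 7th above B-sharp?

A seventh above B lands on the letter A.
A diminished seventh spans 9 semitones, so B# moves to pitch class 9. On the letter A that is A.

A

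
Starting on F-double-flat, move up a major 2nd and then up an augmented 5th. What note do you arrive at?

A major second up from Fbb is Gbb (letter G, 2 semitones up).
An augmented fifth up from Gbb is Db (letter D, 8 semitones up).

Db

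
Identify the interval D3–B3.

Counting letters D–E–F–G–A–B gives a sixth.
D→B = 9 semitones, exactly the major sixth.

major sixth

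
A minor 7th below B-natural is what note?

C#

B down a major seventh is C, so the target letter is C.
From B, a minor seventh is 10 semitones down: C#.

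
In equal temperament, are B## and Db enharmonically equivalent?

Yes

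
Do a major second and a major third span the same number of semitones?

A major second spans 2 semitones; a major third spans 4.
The spans differ, so they are not enharmonic equivalents.

No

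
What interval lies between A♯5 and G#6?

minor seventh

Counting letters A–B–C–D–E–F–G gives a seventh.
A#→G# = 10 semitones, 1 narrower than the major seventh (11), so minor.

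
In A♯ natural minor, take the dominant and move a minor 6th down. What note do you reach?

G##

The dominant of A# natural minor is E#.
A minor sixth (8 semitones) below E# lands on the letter G, giving G##.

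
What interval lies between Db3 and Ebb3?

Counting letters D–E gives a second.
Db→Ebb = 1 semitone, 1 narrower than the major second (2), so minor.

minor second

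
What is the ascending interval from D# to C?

diminished seventh

The letter names run D→C, a span of 6 letter steps, so the interval is some kind of seventh.
D# to C is 9 semitones. A major seventh is 11, so 9 makes it diminished.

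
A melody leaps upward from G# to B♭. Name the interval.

Counting letters G–A–B gives a third.
G#→Bb = 2 semitones, 2 narrower than the major third (4), so diminished.

diminished third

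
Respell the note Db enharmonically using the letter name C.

C#

Db is pitch class 1. The letter C alone is pitch class 0.
To reach pitch class 1 from C requires an offset of +1 semitone, i.e. sharp: C#.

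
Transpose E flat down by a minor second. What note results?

D

E down a major second is D, so the target letter is D.
From Eb, a minor second is 1 semitone down: D.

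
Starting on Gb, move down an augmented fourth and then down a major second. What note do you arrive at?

Cbb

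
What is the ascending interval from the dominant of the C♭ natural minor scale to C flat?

perfect fourth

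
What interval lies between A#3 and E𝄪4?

Counting letters A–B–C–D–E gives a fifth.
A#→E## = 8 semitones, 1 wider than the perfect fifth (7), so augmented.

augmented fifth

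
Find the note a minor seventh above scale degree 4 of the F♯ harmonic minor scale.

Scale degree 4 of F# harmonic minor is B.
A minor seventh (10 semitones) above B lands on the letter A, giving A.

A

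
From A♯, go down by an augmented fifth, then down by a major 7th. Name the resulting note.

An augmented fifth down from A# is D (letter D, 8 semitones down).
A major seventh down from D is Eb (letter E, 11 semitones down).

Eb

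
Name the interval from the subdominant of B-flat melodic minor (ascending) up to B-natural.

augmented fifth

The subdominant of Bb melodic minor (ascending) is Eb.
Eb up to B: letters E→B make it a fifth; 8 semitones makes it augmented.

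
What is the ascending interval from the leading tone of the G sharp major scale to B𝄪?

The leading tone of G# major is F##.
F## up to B##: letters F→B make it a fourth; 6 semitones makes it augmented.

augmented fourth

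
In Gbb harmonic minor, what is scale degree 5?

Dbb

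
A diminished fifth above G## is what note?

D#

G up a perfect fifth is D, so the target letter is D.
From G##, a diminished fifth is 6 semitones up: D#.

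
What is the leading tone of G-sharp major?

Degree 7 takes the letter 6 steps above G, which is F.
In major, degree 7 sits 11 semitones above the tonic. G# + 11 semitones is pitch class 7, spelled on F as F##.

F##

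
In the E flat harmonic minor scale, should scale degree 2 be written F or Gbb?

F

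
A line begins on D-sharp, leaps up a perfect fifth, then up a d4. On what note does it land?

D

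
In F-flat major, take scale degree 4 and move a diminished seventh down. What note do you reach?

Scale degree 4 of Fb major is Bbb.
A diminished seventh (9 semitones) below Bbb lands on the letter C, giving C.

C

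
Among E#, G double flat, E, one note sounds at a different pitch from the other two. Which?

E

In 12-tone equal temperament, enharmonic equivalents share a pitch class. E# is pitch class 5; Gbb is pitch class 5; E is pitch class 4.
E# and Gbb share pitch class 5, while E is pitch class 4.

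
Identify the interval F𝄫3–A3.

Counting letters F–G–A gives a third.
Fbb→A = 6 semitones, 2 wider than the major third (4), so doubly augmented.

doubly augmented third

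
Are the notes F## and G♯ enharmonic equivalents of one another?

Two spellings are enharmonically equivalent only if they share a pitch class.
Here F## → 7, G# → 8; 7 ≠ 8, so they are not.

No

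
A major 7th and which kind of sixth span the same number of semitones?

doubly augmented

A major seventh spans 11 semitones.
A sixth spanning 11 semitones is doubly augmented (the major sixth is 9).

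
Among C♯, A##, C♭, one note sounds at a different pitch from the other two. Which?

In 12-tone equal temperament, enharmonic equivalents share a pitch class. C# is pitch class 1; A## is pitch class 11; Cb is pitch class 11.
A## and Cb share pitch class 11, while C# is pitch class 1.

C#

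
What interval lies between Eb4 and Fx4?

The letter names run E→F, a span of 1 letter step, so the interval is some kind of second.
Eb to F## is 4 semitones. A major second is 2, so 4 makes it doubly augmented.

doubly augmented second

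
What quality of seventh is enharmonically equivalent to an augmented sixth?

minor

An augmented sixth spans 10 semitones.
A seventh spanning 10 semitones is minor (the major seventh is 11).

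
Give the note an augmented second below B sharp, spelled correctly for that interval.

A second below B lands on the letter A.
An augmented second spans 3 semitones, so B# moves to pitch class 9. On the letter A that is A.

A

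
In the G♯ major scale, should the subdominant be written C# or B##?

C#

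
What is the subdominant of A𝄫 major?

Dbb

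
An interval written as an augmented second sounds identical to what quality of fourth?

doubly diminished

An augmented second spans 3 semitones.
A fourth spanning 3 semitones is doubly diminished (the perfect fourth is 5).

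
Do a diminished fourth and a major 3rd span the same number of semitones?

Yes

A diminished fourth spans 4 semitones; a major third spans 4.
They are enharmonically equivalent.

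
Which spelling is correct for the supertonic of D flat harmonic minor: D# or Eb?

Eb

Each scale degree takes a distinct letter name. Degree 2 of a scale on D must use the letter E.
Eb and D# are enharmonically the same pitch, but only Eb uses the letter E, so it is the correct spelling here.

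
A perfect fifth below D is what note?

G

A fifth below D lands on the letter G.
A perfect fifth spans 7 semitones, so D moves to pitch class 7. On the letter G that is G.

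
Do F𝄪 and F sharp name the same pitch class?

Two spellings are enharmonically equivalent only if they share a pitch class.
Here F## → 7, F# → 6; 6 ≠ 7, so they are not.

No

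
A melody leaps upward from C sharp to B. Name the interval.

The letter names run C→B, a span of 6 letter steps, so the interval is some kind of seventh.
C# to B is 10 semitones. A major seventh is 11, so 10 makes it minor.

minor seventh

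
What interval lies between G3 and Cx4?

The letter names run G→C, a span of 3 letter steps, so the interval is some kind of fourth.
G to C## is 7 semitones. A perfect fourth is 5, so 7 makes it doubly augmented.

doubly augmented fourth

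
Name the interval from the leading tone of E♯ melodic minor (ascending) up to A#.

The leading tone of E# melodic minor (ascending) is D##.
D## up to A#: letters D→A make it a fifth; 6 semitones makes it diminished.

diminished fifth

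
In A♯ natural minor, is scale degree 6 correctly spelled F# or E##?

F#

Each scale degree takes a distinct letter name. Degree 6 of a scale on A must use the letter F.
F# and E## are enharmonically the same pitch, but only F# uses the letter F, so it is the correct spelling here.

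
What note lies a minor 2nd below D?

C#

A second below D lands on the letter C.
A minor second spans 1 semitone, so D moves to pitch class 1. On the letter C that is C#.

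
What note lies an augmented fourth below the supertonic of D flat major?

The supertonic of Db major is Eb.
An augmented fourth (6 semitones) below Eb lands on the letter B, giving Bbb.

Bbb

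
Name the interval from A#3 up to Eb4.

doubly diminished fifth

Counting letters A–B–C–D–E gives a fifth.
A#→Eb = 5 semitones, 2 narrower than the perfect fifth (7), so doubly diminished.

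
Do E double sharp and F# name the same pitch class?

E## = pitch class 6 and F# = pitch class 6 — the same pitch class, so they are enharmonic equivalents.

Yes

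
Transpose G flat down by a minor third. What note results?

A third below G lands on the letter E.
A minor third spans 3 semitones, so Gb moves to pitch class 3. On the letter E that is Eb.

Eb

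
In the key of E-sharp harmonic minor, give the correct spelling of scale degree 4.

A#

The E# harmonic minor scale runs E# F## G# A# B# C# D##.
Degree 4 is A#.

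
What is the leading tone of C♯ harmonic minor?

The C# harmonic minor scale runs C# D# E F# G# A B#.
Degree 7 is B#.

B#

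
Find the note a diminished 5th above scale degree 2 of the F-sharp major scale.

Scale degree 2 of F# major is G#.
A diminished fifth (6 semitones) above G# lands on the letter D, giving D.

D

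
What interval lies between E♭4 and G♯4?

The letter names run E→G, a span of 2 letter steps, so the interval is some kind of third.
Eb to G# is 5 semitones. A major third is 4, so 5 makes it augmented.

augmented third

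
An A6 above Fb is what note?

D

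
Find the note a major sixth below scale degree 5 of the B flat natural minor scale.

Ab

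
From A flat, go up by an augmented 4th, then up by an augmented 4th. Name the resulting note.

An augmented fourth up from Ab is D (letter D, 6 semitones up).
An augmented fourth up from D is G# (letter G, 6 semitones up).

G#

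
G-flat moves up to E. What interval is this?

The letter names run G→E, a span of 5 letter steps, so the interval is some kind of sixth.
Gb to E is 10 semitones. A major sixth is 9, so 10 makes it augmented.

augmented sixth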